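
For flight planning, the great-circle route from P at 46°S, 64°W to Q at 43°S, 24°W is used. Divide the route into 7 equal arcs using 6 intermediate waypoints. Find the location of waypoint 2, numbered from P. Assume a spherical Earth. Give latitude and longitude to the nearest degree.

Write both endpoints as unit vectors p₁, p₂ with components (cos φ cos λ, cos φ sin λ, sin φ).
The central angle between the endpoints is δ = arccos(p₁·p₂) ≈ 0.495 rad (28.4°).
Interpolate at f = 2/7 with slerp weights a = sin((1−f)δ)/sin δ ≈ 0.729, b = sin(fδ)/sin δ ≈ 0.297.
p = a·p₁ + b·p₂ ≈ (0.420, -0.543, -0.727); φ = arcsin(p_z) ≈ -46.61°, λ = atan2(p_y, p_x) ≈ -52.28°.

≈ 47°S, 52°W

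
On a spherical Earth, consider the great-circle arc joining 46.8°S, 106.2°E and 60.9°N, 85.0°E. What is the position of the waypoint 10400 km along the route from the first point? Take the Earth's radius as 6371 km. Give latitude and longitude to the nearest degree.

≈ 46°N, 91°E

Write both endpoints as unit vectors p₁, p₂ with components (cos φ cos λ, cos φ sin λ, sin φ).
The central angle between the endpoints is δ = arccos(p₁·p₂) ≈ 1.903 rad (109.1°). The total great-circle distance is δ·R ≈ 1.903 × 6371 ≈ 12127 km, so the target fraction is f = 10400/12127 ≈ 0.858.
Interpolate at f ≈ 0.858 with slerp weights a = sin((1−f)δ)/sin δ ≈ 0.283, b = sin(fδ)/sin δ ≈ 1.056.
p = a·p₁ + b·p₂ ≈ (-0.009, 0.698, 0.716); φ = arcsin(p_z) ≈ 45.74°, λ = atan2(p_y, p_x) ≈ 90.77°.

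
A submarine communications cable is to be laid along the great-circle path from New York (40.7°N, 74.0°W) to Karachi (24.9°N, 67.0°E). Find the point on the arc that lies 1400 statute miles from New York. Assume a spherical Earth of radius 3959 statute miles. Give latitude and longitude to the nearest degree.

Write both endpoints as unit vectors p₁, p₂ with components (cos φ cos λ, cos φ sin λ, sin φ).
The central angle between the endpoints is δ = arccos(p₁·p₂) ≈ 1.834 rad (105.1°). The total great-circle distance is δ·R ≈ 1.834 × 3959 ≈ 7259 mi, so the target fraction is f = 1400/7259 ≈ 0.193.
Interpolate at f ≈ 0.193 with slerp weights a = sin((1−f)δ)/sin δ ≈ 1.031, b = sin(fδ)/sin δ ≈ 0.359.
p = a·p₁ + b·p₂ ≈ (0.343, -0.452, 0.824); φ = arcsin(p_z) ≈ 55.44°, λ = atan2(p_y, p_x) ≈ -52.85°.

≈ (55°N, 53°W)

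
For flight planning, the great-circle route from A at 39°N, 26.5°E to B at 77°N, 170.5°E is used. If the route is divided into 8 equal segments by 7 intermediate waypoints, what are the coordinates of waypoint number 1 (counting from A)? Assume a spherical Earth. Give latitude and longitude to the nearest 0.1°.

≈ 46.6°N, 28.2°E

The haversine formula gives a central angle δ ≈ 1.080 rad (61.9°) between the endpoints.
Interpolate at f = 1/8 with slerp weights a = sin((1−f)δ)/sin δ ≈ 0.919, b = sin(fδ)/sin δ ≈ 0.153.
p = a·p₁ + b·p₂ ≈ (0.605, 0.324, 0.727); φ = arcsin(p_z) ≈ 46.63°, λ = atan2(p_y, p_x) ≈ 28.18°.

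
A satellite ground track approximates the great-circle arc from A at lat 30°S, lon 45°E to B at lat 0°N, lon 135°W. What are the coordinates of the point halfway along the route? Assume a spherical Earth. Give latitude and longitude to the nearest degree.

≈ lat 75°S, lon 135°W

Convert each endpoint to a unit vector on the sphere (x = cos φ cos λ, y = cos φ sin λ, z = sin φ).
The central angle between the endpoints is δ = arccos(p₁·p₂) ≈ 2.618 rad (150.0°).
Interpolate at f = 1/2 with slerp weights a = sin((1−f)δ)/sin δ ≈ 1.932, b = sin(fδ)/sin δ ≈ 1.932.
p = a·p₁ + b·p₂ ≈ (-0.183, -0.183, -0.966); φ = arcsin(p_z) ≈ -75.00°, λ = atan2(p_y, p_x) ≈ -135.00°.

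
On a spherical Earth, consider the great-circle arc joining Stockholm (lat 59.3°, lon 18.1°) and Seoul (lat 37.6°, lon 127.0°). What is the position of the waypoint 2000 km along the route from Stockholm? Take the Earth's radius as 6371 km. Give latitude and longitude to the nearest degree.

Convert each endpoint to a unit vector on the sphere (x = cos φ cos λ, y = cos φ sin λ, z = sin φ).
The central angle between the endpoints is δ = arccos(p₁·p₂) ≈ 1.166 rad (66.8°). The total great-circle distance is δ·R ≈ 1.166 × 6371 ≈ 7430 km, so the target fraction is f = 2000/7430 ≈ 0.269.
Interpolate at f ≈ 0.269 with slerp weights a = sin((1−f)δ)/sin δ ≈ 0.819, b = sin(fδ)/sin δ ≈ 0.336.
p = a·p₁ + b·p₂ ≈ (0.237, 0.342, 0.909); φ = arcsin(p_z) ≈ 65.38°, λ = atan2(p_y, p_x) ≈ 55.29°.

≈ lat 65°, lon 55°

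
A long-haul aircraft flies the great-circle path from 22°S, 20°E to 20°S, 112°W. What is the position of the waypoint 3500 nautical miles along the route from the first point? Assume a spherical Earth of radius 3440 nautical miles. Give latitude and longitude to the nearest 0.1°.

≈ 43.3°S, 46.5°W

Write both endpoints as unit vectors p₁, p₂ with components (cos φ cos λ, cos φ sin λ, sin φ).
The central angle between the endpoints is δ = arccos(p₁·p₂) ≈ 2.043 rad (117.1°). The total great-circle distance is δ·R ≈ 2.043 × 3440 ≈ 7028 nmi, so the target fraction is f = 3500/7028 ≈ 0.498.
Interpolate at f ≈ 0.498 with slerp weights a = sin((1−f)δ)/sin δ ≈ 0.960, b = sin(fδ)/sin δ ≈ 0.955.
p = a·p₁ + b·p₂ ≈ (0.500, -0.528, -0.686); φ = arcsin(p_z) ≈ -43.35°, λ = atan2(p_y, p_x) ≈ -46.54°.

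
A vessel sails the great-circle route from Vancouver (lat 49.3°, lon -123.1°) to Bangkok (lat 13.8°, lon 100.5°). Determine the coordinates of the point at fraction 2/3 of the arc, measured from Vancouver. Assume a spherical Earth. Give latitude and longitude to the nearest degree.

≈ lat 44°, lon 123°

The haversine formula gives a central angle δ ≈ 1.852 rad (106.1°) between the endpoints.
Interpolate at f = 2/3 with slerp weights a = sin((1−f)δ)/sin δ ≈ 0.603, b = sin(fδ)/sin δ ≈ 0.983.
p = a·p₁ + b·p₂ ≈ (-0.389, 0.609, 0.691); φ = arcsin(p_z) ≈ 43.73°, λ = atan2(p_y, p_x) ≈ 122.53°.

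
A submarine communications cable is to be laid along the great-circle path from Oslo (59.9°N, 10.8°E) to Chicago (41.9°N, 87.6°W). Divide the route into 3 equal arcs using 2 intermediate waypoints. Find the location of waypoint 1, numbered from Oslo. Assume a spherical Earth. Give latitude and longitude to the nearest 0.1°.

Write both endpoints as unit vectors p₁, p₂ with components (cos φ cos λ, cos φ sin λ, sin φ).
The central angle between the endpoints is δ = arccos(p₁·p₂) ≈ 1.020 rad (58.4°).
Interpolate at f = 1/3 with slerp weights a = sin((1−f)δ)/sin δ ≈ 0.738, b = sin(fδ)/sin δ ≈ 0.391.
p = a·p₁ + b·p₂ ≈ (0.376, -0.222, 0.900); φ = arcsin(p_z) ≈ 64.13°, λ = atan2(p_y, p_x) ≈ -30.54°.

≈ (64.1°N, 30.5°W)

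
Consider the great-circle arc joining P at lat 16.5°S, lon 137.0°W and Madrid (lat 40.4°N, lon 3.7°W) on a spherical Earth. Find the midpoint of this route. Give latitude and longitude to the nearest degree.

≈ lat 27°N, lon 85°W

Write both endpoints as unit vectors p₁, p₂ with components (cos φ cos λ, cos φ sin λ, sin φ).
The central angle between the endpoints is δ = arccos(p₁·p₂) ≈ 2.325 rad (133.2°).
Interpolate at f = 1/2 with slerp weights a = sin((1−f)δ)/sin δ ≈ 1.260, b = sin(fδ)/sin δ ≈ 1.260.
p = a·p₁ + b·p₂ ≈ (0.074, -0.886, 0.459); φ = arcsin(p_z) ≈ 27.30°, λ = atan2(p_y, p_x) ≈ -85.23°.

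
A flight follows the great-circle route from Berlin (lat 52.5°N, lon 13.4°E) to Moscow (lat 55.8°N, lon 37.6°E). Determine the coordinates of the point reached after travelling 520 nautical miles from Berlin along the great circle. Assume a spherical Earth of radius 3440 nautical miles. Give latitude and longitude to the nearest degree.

≈ lat 55°N, lon 27°E

The haversine formula gives a central angle δ ≈ 0.253 rad (14.5°) between the endpoints. The total great-circle distance is δ·R ≈ 0.253 × 3440 ≈ 869 nmi, so the target fraction is f = 520/869 ≈ 0.598.
Interpolate at f ≈ 0.598 with slerp weights a = sin((1−f)δ)/sin δ ≈ 0.405, b = sin(fδ)/sin δ ≈ 0.603.
p = a·p₁ + b·p₂ ≈ (0.508, 0.264, 0.820); φ = arcsin(p_z) ≈ 55.06°, λ = atan2(p_y, p_x) ≈ 27.43°.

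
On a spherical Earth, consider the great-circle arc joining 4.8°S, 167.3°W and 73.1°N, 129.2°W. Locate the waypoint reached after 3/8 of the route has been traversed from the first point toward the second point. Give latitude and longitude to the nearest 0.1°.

≈ 25.2°N, 161.4°W

Write both endpoints as unit vectors p₁, p₂ with components (cos φ cos λ, cos φ sin λ, sin φ).
The central angle between the endpoints is δ = arccos(p₁·p₂) ≈ 1.422 rad (81.5°).
Interpolate at f = 3/8 with slerp weights a = sin((1−f)δ)/sin δ ≈ 0.785, b = sin(fδ)/sin δ ≈ 0.514.
p = a·p₁ + b·p₂ ≈ (-0.858, -0.288, 0.426); φ = arcsin(p_z) ≈ 25.23°, λ = atan2(p_y, p_x) ≈ -161.45°.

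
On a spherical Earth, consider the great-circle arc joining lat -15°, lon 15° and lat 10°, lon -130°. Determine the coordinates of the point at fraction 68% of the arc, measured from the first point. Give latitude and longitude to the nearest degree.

≈ lat -2°, lon -85°

Write both endpoints as unit vectors p₁, p₂ with components (cos φ cos λ, cos φ sin λ, sin φ).
The central angle between the endpoints is δ = arccos(p₁·p₂) ≈ 2.540 rad (145.5°).
Interpolate at f = 0.68 with slerp weights a = sin((1−f)δ)/sin δ ≈ 1.282, b = sin(fδ)/sin δ ≈ 1.744.
p = a·p₁ + b·p₂ ≈ (0.092, -0.995, -0.029); φ = arcsin(p_z) ≈ -1.66°, λ = atan2(p_y, p_x) ≈ -84.72°.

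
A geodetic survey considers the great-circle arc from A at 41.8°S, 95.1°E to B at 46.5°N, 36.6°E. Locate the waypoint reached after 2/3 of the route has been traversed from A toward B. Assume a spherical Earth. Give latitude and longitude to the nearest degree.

≈ 18°N, 59°E

Write both endpoints as unit vectors p₁, p₂ with components (cos φ cos λ, cos φ sin λ, sin φ).
The central angle between the endpoints is δ = arccos(p₁·p₂) ≈ 1.788 rad (102.4°).
Interpolate at f = 2/3 with slerp weights a = sin((1−f)δ)/sin δ ≈ 0.575, b = sin(fδ)/sin δ ≈ 0.951.
p = a·p₁ + b·p₂ ≈ (0.488, 0.817, 0.307); φ = arcsin(p_z) ≈ 17.88°, λ = atan2(p_y, p_x) ≈ 59.17°.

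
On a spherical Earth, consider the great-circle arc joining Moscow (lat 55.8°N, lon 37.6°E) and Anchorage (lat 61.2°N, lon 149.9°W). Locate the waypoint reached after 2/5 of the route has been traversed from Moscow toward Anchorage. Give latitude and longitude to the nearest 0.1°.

Write both endpoints as unit vectors p₁, p₂ with components (cos φ cos λ, cos φ sin λ, sin φ).
The central angle between the endpoints is δ = arccos(p₁·p₂) ≈ 1.097 rad (62.9°).
Interpolate at f = 2/5 with slerp weights a = sin((1−f)δ)/sin δ ≈ 0.687, b = sin(fδ)/sin δ ≈ 0.477.
p = a·p₁ + b·p₂ ≈ (0.107, 0.120, 0.987); φ = arcsin(p_z) ≈ 80.73°, λ = atan2(p_y, p_x) ≈ 48.34°.

≈ lat 80.7°N, lon 48.3°E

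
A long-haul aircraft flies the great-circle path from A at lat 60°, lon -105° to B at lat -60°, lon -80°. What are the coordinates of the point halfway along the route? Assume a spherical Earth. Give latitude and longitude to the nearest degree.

Convert each endpoint to a unit vector on the sphere (x = cos φ cos λ, y = cos φ sin λ, z = sin φ).
The central angle between the endpoints is δ = arccos(p₁·p₂) ≈ 2.122 rad (121.6°).
Interpolate at f = 1/2 with slerp weights a = sin((1−f)δ)/sin δ ≈ 1.024, b = sin(fδ)/sin δ ≈ 1.024.
p = a·p₁ + b·p₂ ≈ (-0.044, -0.999, 0.000); φ = arcsin(p_z) ≈ 0.00°, λ = atan2(p_y, p_x) ≈ -92.50°.

≈ lat 0°, lon -93°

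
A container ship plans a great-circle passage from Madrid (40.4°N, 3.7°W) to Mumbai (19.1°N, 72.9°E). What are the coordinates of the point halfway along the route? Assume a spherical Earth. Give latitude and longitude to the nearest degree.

The haversine formula gives a central angle δ ≈ 1.182 rad (67.7°) between the endpoints.
Interpolate at f = 1/2 with slerp weights a = sin((1−f)δ)/sin δ ≈ 0.602, b = sin(fδ)/sin δ ≈ 0.602.
p = a·p₁ + b·p₂ ≈ (0.625, 0.514, 0.587); φ = arcsin(p_z) ≈ 35.97°, λ = atan2(p_y, p_x) ≈ 39.45°.

≈ (36°N, 39°E)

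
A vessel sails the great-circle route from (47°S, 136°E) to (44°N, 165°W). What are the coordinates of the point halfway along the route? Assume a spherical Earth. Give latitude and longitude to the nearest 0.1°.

≈ (1.7°S, 166.4°E)

Convert each endpoint to a unit vector on the sphere (x = cos φ cos λ, y = cos φ sin λ, z = sin φ).
The central angle between the endpoints is δ = arccos(p₁·p₂) ≈ 1.829 rad (104.8°).
Interpolate at f = 1/2 with slerp weights a = sin((1−f)δ)/sin δ ≈ 0.819, b = sin(fδ)/sin δ ≈ 0.819.
p = a·p₁ + b·p₂ ≈ (-0.971, 0.236, -0.030); φ = arcsin(p_z) ≈ -1.72°, λ = atan2(p_y, p_x) ≈ 166.36°.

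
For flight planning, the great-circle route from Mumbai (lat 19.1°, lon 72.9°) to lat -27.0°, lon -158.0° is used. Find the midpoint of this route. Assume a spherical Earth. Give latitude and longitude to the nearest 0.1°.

The haversine formula gives a central angle δ ≈ 2.318 rad (132.8°) between the endpoints.
Interpolate at f = 1/2 with slerp weights a = sin((1−f)δ)/sin δ ≈ 1.249, b = sin(fδ)/sin δ ≈ 1.249.
p = a·p₁ + b·p₂ ≈ (-0.685, 0.711, -0.158); φ = arcsin(p_z) ≈ -9.11°, λ = atan2(p_y, p_x) ≈ 133.92°.

≈ lat -9.1°, lon 133.9°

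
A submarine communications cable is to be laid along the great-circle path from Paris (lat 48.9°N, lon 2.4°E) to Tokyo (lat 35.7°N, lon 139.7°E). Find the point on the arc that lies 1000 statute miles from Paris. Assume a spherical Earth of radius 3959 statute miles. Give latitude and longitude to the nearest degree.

Convert each endpoint to a unit vector on the sphere (x = cos φ cos λ, y = cos φ sin λ, z = sin φ).
The central angle between the endpoints is δ = arccos(p₁·p₂) ≈ 1.523 rad (87.3°). The total great-circle distance is δ·R ≈ 1.523 × 3959 ≈ 6031 mi, so the target fraction is f = 1000/6031 ≈ 0.166.
Interpolate at f ≈ 0.166 with slerp weights a = sin((1−f)δ)/sin δ ≈ 0.956, b = sin(fδ)/sin δ ≈ 0.250.
p = a·p₁ + b·p₂ ≈ (0.473, 0.158, 0.867); φ = arcsin(p_z) ≈ 60.08°, λ = atan2(p_y, p_x) ≈ 18.44°.

≈ lat 60°N, lon 18°E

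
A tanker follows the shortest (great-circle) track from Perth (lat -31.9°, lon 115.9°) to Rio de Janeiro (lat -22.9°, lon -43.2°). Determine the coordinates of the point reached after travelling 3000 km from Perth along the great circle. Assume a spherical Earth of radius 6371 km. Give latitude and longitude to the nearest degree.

≈ lat -56°, lon 98°

Write both endpoints as unit vectors p₁, p₂ with components (cos φ cos λ, cos φ sin λ, sin φ).
The central angle between the endpoints is δ = arccos(p₁·p₂) ≈ 2.123 rad (121.7°). The total great-circle distance is δ·R ≈ 2.123 × 6371 ≈ 13529 km, so the target fraction is f = 3000/13529 ≈ 0.222.
Interpolate at f ≈ 0.222 with slerp weights a = sin((1−f)δ)/sin δ ≈ 1.171, b = sin(fδ)/sin δ ≈ 0.533.
p = a·p₁ + b·p₂ ≈ (-0.076, 0.558, -0.826); φ = arcsin(p_z) ≈ -55.71°, λ = atan2(p_y, p_x) ≈ 97.78°.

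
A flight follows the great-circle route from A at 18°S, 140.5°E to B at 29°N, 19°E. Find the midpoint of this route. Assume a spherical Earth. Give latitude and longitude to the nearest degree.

Write both endpoints as unit vectors p₁, p₂ with components (cos φ cos λ, cos φ sin λ, sin φ).
The central angle between the endpoints is δ = arccos(p₁·p₂) ≈ 2.195 rad (125.8°).
Interpolate at f = 1/2 with slerp weights a = sin((1−f)δ)/sin δ ≈ 1.097, b = sin(fδ)/sin δ ≈ 1.097.
p = a·p₁ + b·p₂ ≈ (0.102, 0.976, 0.193); φ = arcsin(p_z) ≈ 11.12°, λ = atan2(p_y, p_x) ≈ 84.03°.

≈ 11°N, 84°E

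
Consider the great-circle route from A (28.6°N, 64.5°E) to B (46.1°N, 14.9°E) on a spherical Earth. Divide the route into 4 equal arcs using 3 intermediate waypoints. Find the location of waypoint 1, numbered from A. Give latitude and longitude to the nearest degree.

Write both endpoints as unit vectors p₁, p₂ with components (cos φ cos λ, cos φ sin λ, sin φ).
The central angle between the endpoints is δ = arccos(p₁·p₂) ≈ 0.738 rad (42.3°).
Interpolate at f = 1/4 with slerp weights a = sin((1−f)δ)/sin δ ≈ 0.781, b = sin(fδ)/sin δ ≈ 0.273.
p = a·p₁ + b·p₂ ≈ (0.478, 0.668, 0.571); φ = arcsin(p_z) ≈ 34.79°, λ = atan2(p_y, p_x) ≈ 54.40°.

≈ (35°N, 54°E)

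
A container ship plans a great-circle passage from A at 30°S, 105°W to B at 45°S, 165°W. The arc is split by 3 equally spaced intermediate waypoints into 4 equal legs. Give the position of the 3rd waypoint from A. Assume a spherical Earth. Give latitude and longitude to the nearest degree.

From cos δ = sin φ₁ sin φ₂ + cos φ₁ cos φ₂ cos Δλ, the central angle is δ ≈ 0.850 rad (48.7°).
Interpolate at f = 3/4 with slerp weights a = sin((1−f)δ)/sin δ ≈ 0.281, b = sin(fδ)/sin δ ≈ 0.792.
p = a·p₁ + b·p₂ ≈ (-0.604, -0.380, -0.701); φ = arcsin(p_z) ≈ -44.47°, λ = atan2(p_y, p_x) ≈ -147.84°.

≈ 44°S, 148°W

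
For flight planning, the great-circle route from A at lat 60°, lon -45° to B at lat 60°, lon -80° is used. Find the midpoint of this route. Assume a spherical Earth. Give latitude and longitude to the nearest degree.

≈ lat 61°, lon -63°

Convert each endpoint to a unit vector on the sphere (x = cos φ cos λ, y = cos φ sin λ, z = sin φ).
The central angle between the endpoints is δ = arccos(p₁·p₂) ≈ 0.302 rad (17.3°).
Interpolate at f = 1/2 with slerp weights a = sin((1−f)δ)/sin δ ≈ 0.506, b = sin(fδ)/sin δ ≈ 0.506.
p = a·p₁ + b·p₂ ≈ (0.223, -0.428, 0.876); φ = arcsin(p_z) ≈ 61.16°, λ = atan2(p_y, p_x) ≈ -62.50°.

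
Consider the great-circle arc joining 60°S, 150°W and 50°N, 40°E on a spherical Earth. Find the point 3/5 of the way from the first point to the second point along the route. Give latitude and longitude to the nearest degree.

≈ 14°S, 64°E

The haversine formula gives a central angle δ ≈ 2.941 rad (168.5°) between the endpoints.
Interpolate at f = 3/5 with slerp weights a = sin((1−f)δ)/sin δ ≈ 4.631, b = sin(fδ)/sin δ ≈ 4.922.
p = a·p₁ + b·p₂ ≈ (0.418, 0.876, -0.240); φ = arcsin(p_z) ≈ -13.88°, λ = atan2(p_y, p_x) ≈ 64.47°.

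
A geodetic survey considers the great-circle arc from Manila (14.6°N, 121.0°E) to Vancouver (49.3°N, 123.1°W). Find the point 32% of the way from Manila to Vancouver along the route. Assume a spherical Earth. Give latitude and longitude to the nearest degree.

The haversine formula gives a central angle δ ≈ 1.655 rad (94.8°) between the endpoints.
Interpolate at f = 0.32 with slerp weights a = sin((1−f)δ)/sin δ ≈ 0.906, b = sin(fδ)/sin δ ≈ 0.507.
p = a·p₁ + b·p₂ ≈ (-0.632, 0.474, 0.613); φ = arcsin(p_z) ≈ 37.79°, λ = atan2(p_y, p_x) ≈ 143.11°.

≈ 38°N, 143°E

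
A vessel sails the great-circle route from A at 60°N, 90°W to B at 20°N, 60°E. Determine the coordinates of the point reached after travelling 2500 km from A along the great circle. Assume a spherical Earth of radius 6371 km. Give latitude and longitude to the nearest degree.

≈ 76°N, 43°W

Write both endpoints as unit vectors p₁, p₂ with components (cos φ cos λ, cos φ sin λ, sin φ).
The central angle between the endpoints is δ = arccos(p₁·p₂) ≈ 1.682 rad (96.4°). The total great-circle distance is δ·R ≈ 1.682 × 6371 ≈ 10714 km, so the target fraction is f = 2500/10714 ≈ 0.233.
Interpolate at f ≈ 0.233 with slerp weights a = sin((1−f)δ)/sin δ ≈ 0.967, b = sin(fδ)/sin δ ≈ 0.385.
p = a·p₁ + b·p₂ ≈ (0.181, -0.170, 0.969); φ = arcsin(p_z) ≈ 75.62°, λ = atan2(p_y, p_x) ≈ -43.27°.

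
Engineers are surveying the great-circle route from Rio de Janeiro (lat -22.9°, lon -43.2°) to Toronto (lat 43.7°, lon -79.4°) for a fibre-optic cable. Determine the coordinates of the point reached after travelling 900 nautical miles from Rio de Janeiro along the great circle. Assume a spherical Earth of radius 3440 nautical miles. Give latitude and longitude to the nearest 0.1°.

From cos δ = sin φ₁ sin φ₂ + cos φ₁ cos φ₂ cos Δλ, the central angle is δ ≈ 1.299 rad (74.4°). The total great-circle distance is δ·R ≈ 1.299 × 3440 ≈ 4468 nmi, so the target fraction is f = 900/4468 ≈ 0.201.
Interpolate at f ≈ 0.201 with slerp weights a = sin((1−f)δ)/sin δ ≈ 0.894, b = sin(fδ)/sin δ ≈ 0.269.
p = a·p₁ + b·p₂ ≈ (0.636, -0.754, -0.162); φ = arcsin(p_z) ≈ -9.34°, λ = atan2(p_y, p_x) ≈ -49.87°.

≈ lat -9.3°, lon -49.9°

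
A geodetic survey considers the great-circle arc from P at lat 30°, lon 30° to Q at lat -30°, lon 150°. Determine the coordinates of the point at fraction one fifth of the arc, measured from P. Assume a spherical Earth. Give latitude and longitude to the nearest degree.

≈ lat 20°, lon 56°

Convert each endpoint to a unit vector on the sphere (x = cos φ cos λ, y = cos φ sin λ, z = sin φ).
The central angle between the endpoints is δ = arccos(p₁·p₂) ≈ 2.246 rad (128.7°).
Interpolate at f = 1/5 with slerp weights a = sin((1−f)δ)/sin δ ≈ 1.248, b = sin(fδ)/sin δ ≈ 0.556.
p = a·p₁ + b·p₂ ≈ (0.519, 0.781, 0.346); φ = arcsin(p_z) ≈ 20.25°, λ = atan2(p_y, p_x) ≈ 56.40°.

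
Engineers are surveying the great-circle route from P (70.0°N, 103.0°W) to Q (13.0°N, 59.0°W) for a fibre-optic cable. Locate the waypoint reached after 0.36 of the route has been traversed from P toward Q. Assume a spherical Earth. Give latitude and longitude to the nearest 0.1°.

From cos δ = sin φ₁ sin φ₂ + cos φ₁ cos φ₂ cos Δλ, the central angle is δ ≈ 1.103 rad (63.2°).
Interpolate at f = 0.36 with slerp weights a = sin((1−f)δ)/sin δ ≈ 0.727, b = sin(fδ)/sin δ ≈ 0.433.
p = a·p₁ + b·p₂ ≈ (0.162, -0.604, 0.780); φ = arcsin(p_z) ≈ 51.30°, λ = atan2(p_y, p_x) ≈ -75.03°.

≈ (51.3°N, 75.0°W)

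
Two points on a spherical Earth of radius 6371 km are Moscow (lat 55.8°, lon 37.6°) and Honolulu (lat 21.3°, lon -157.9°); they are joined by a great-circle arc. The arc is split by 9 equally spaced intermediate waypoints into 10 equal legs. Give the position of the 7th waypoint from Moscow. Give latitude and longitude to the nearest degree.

Convert each endpoint to a unit vector on the sphere (x = cos φ cos λ, y = cos φ sin λ, z = sin φ).
The central angle between the endpoints is δ = arccos(p₁·p₂) ≈ 1.776 rad (101.8°).
Interpolate at f = 7/10 with slerp weights a = sin((1−f)δ)/sin δ ≈ 0.519, b = sin(fδ)/sin δ ≈ 0.967.
p = a·p₁ + b·p₂ ≈ (-0.604, -0.161, 0.781); φ = arcsin(p_z) ≈ 51.32°, λ = atan2(p_y, p_x) ≈ -165.07°.

≈ lat 51°, lon -165°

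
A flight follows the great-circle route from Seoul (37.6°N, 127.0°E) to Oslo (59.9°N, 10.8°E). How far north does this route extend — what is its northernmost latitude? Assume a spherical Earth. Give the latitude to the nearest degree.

The great circle lies in the plane with unit normal n̂ = (p₁ × p₂)/|p₁ × p₂|.
Here n̂_z ≈ -0.381; the vertex latitude is φ_max = arccos|n̂_z| ≈ 67.6°.
Check via Clairaut: cos φ_max = |cos φ₁| · sin C = cos(37.6°)·sin(28.7°) ≈ 0.381, again giving ≈ 67.6°.

≈ 68°N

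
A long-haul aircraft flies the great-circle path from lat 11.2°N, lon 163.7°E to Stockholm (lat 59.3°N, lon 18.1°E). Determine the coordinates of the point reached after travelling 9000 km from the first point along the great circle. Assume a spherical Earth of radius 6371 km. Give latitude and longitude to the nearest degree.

≈ lat 73°N, lon 68°E

Write both endpoints as unit vectors p₁, p₂ with components (cos φ cos λ, cos φ sin λ, sin φ).
The central angle between the endpoints is δ = arccos(p₁·p₂) ≈ 1.820 rad (104.3°). The total great-circle distance is δ·R ≈ 1.820 × 6371 ≈ 11593 km, so the target fraction is f = 9000/11593 ≈ 0.776.
Interpolate at f ≈ 0.776 with slerp weights a = sin((1−f)δ)/sin δ ≈ 0.408, b = sin(fδ)/sin δ ≈ 1.019.
p = a·p₁ + b·p₂ ≈ (0.110, 0.274, 0.955); φ = arcsin(p_z) ≈ 72.83°, λ = atan2(p_y, p_x) ≈ 68.14°.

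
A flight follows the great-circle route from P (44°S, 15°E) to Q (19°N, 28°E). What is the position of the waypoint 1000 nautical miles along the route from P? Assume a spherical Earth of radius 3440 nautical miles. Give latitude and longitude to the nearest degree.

≈ (28°S, 19°E)

From cos δ = sin φ₁ sin φ₂ + cos φ₁ cos φ₂ cos Δλ, the central angle is δ ≈ 1.119 rad (64.1°). The total great-circle distance is δ·R ≈ 1.119 × 3440 ≈ 3849 nmi, so the target fraction is f = 1000/3849 ≈ 0.260.
Interpolate at f ≈ 0.260 with slerp weights a = sin((1−f)δ)/sin δ ≈ 0.819, b = sin(fδ)/sin δ ≈ 0.319.
p = a·p₁ + b·p₂ ≈ (0.835, 0.294, -0.465); φ = arcsin(p_z) ≈ -27.72°, λ = atan2(p_y, p_x) ≈ 19.39°.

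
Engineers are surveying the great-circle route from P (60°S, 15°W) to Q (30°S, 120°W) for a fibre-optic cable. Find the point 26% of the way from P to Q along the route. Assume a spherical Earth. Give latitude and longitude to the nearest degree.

≈ (64°S, 54°W)

Convert each endpoint to a unit vector on the sphere (x = cos φ cos λ, y = cos φ sin λ, z = sin φ).
The central angle between the endpoints is δ = arccos(p₁·p₂) ≈ 1.244 rad (71.3°).
Interpolate at f = 0.26 with slerp weights a = sin((1−f)δ)/sin δ ≈ 0.840, b = sin(fδ)/sin δ ≈ 0.336.
p = a·p₁ + b·p₂ ≈ (0.261, -0.360, -0.896); φ = arcsin(p_z) ≈ -63.59°, λ = atan2(p_y, p_x) ≈ -54.14°.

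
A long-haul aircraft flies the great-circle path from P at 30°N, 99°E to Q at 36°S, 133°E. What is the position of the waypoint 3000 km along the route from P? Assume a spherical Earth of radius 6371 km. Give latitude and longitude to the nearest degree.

The haversine formula gives a central angle δ ≈ 1.280 rad (73.3°) between the endpoints. The total great-circle distance is δ·R ≈ 1.280 × 6371 ≈ 8153 km, so the target fraction is f = 3000/8153 ≈ 0.368.
Interpolate at f ≈ 0.368 with slerp weights a = sin((1−f)δ)/sin δ ≈ 0.755, b = sin(fδ)/sin δ ≈ 0.474.
p = a·p₁ + b·p₂ ≈ (-0.364, 0.926, 0.099); φ = arcsin(p_z) ≈ 5.70°, λ = atan2(p_y, p_x) ≈ 111.43°.

≈ 6°N, 111°E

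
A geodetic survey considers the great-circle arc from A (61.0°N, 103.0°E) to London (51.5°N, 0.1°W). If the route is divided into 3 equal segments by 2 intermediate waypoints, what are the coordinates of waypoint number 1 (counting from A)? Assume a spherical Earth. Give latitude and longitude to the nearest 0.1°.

Write both endpoints as unit vectors p₁, p₂ with components (cos φ cos λ, cos φ sin λ, sin φ).
The central angle between the endpoints is δ = arccos(p₁·p₂) ≈ 0.907 rad (52.0°).
Interpolate at f = 1/3 with slerp weights a = sin((1−f)δ)/sin δ ≈ 0.722, b = sin(fδ)/sin δ ≈ 0.378.
p = a·p₁ + b·p₂ ≈ (0.157, 0.341, 0.927); φ = arcsin(p_z) ≈ 67.99°, λ = atan2(p_y, p_x) ≈ 65.30°.

≈ (68.0°N, 65.3°E)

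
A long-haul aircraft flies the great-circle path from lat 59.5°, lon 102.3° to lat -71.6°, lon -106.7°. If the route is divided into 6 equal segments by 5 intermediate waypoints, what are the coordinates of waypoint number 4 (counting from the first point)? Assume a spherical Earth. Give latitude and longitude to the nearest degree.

From cos δ = sin φ₁ sin φ₂ + cos φ₁ cos φ₂ cos Δλ, the central angle is δ ≈ 2.850 rad (163.3°).
Interpolate at f = 4/6 with slerp weights a = sin((1−f)δ)/sin δ ≈ 2.826, b = sin(fδ)/sin δ ≈ 3.289.
p = a·p₁ + b·p₂ ≈ (-0.604, 0.407, -0.685); φ = arcsin(p_z) ≈ -43.25°, λ = atan2(p_y, p_x) ≈ 146.00°.

≈ lat -43°, lon 146°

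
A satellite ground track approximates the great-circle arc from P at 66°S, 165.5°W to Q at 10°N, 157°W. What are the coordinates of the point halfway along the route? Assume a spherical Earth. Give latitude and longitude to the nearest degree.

≈ 28°S, 159°W

Convert each endpoint to a unit vector on the sphere (x = cos φ cos λ, y = cos φ sin λ, z = sin φ).
The central angle between the endpoints is δ = arccos(p₁·p₂) ≈ 1.331 rad (76.3°).
Interpolate at f = 1/2 with slerp weights a = sin((1−f)δ)/sin δ ≈ 0.636, b = sin(fδ)/sin δ ≈ 0.636.
p = a·p₁ + b·p₂ ≈ (-0.827, -0.309, -0.470); φ = arcsin(p_z) ≈ -28.05°, λ = atan2(p_y, p_x) ≈ -159.48°.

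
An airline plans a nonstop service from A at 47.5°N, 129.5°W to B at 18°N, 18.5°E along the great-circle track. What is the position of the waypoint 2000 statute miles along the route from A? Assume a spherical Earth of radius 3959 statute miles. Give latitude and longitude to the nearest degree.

The haversine formula gives a central angle δ ≈ 1.893 rad (108.5°) between the endpoints. The total great-circle distance is δ·R ≈ 1.893 × 3959 ≈ 7496 mi, so the target fraction is f = 2000/7496 ≈ 0.267.
Interpolate at f ≈ 0.267 with slerp weights a = sin((1−f)δ)/sin δ ≈ 1.037, b = sin(fδ)/sin δ ≈ 0.510.
p = a·p₁ + b·p₂ ≈ (0.015, -0.387, 0.922); φ = arcsin(p_z) ≈ 67.24°, λ = atan2(p_y, p_x) ≈ -87.83°.

≈ 67°N, 88°W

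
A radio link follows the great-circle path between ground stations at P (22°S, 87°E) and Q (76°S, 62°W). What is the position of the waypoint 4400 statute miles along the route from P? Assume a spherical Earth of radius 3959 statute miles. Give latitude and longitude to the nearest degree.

≈ (82°S, 32°E)

Convert each endpoint to a unit vector on the sphere (x = cos φ cos λ, y = cos φ sin λ, z = sin φ).
The central angle between the endpoints is δ = arccos(p₁·p₂) ≈ 1.399 rad (80.1°). The total great-circle distance is δ·R ≈ 1.399 × 3959 ≈ 5538 mi, so the target fraction is f = 4400/5538 ≈ 0.795.
Interpolate at f ≈ 0.795 with slerp weights a = sin((1−f)δ)/sin δ ≈ 0.288, b = sin(fδ)/sin δ ≈ 0.910.
p = a·p₁ + b·p₂ ≈ (0.117, 0.072, -0.990); φ = arcsin(p_z) ≈ -82.09°, λ = atan2(p_y, p_x) ≈ 31.55°.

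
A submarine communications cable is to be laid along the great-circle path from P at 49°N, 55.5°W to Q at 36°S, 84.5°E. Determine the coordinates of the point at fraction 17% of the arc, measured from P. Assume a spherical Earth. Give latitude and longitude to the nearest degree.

Convert each endpoint to a unit vector on the sphere (x = cos φ cos λ, y = cos φ sin λ, z = sin φ).
The central angle between the endpoints is δ = arccos(p₁·p₂) ≈ 2.587 rad (148.2°).
Interpolate at f = 0.17 with slerp weights a = sin((1−f)δ)/sin δ ≈ 1.592, b = sin(fδ)/sin δ ≈ 0.809.
p = a·p₁ + b·p₂ ≈ (0.654, -0.210, 0.726); φ = arcsin(p_z) ≈ 46.59°, λ = atan2(p_y, p_x) ≈ -17.77°.

≈ 47°N, 18°W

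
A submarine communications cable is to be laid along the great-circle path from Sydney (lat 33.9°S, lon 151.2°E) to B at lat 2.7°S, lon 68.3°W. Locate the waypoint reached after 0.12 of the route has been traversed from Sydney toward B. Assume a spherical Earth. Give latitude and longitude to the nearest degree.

Convert each endpoint to a unit vector on the sphere (x = cos φ cos λ, y = cos φ sin λ, z = sin φ).
The central angle between the endpoints is δ = arccos(p₁·p₂) ≈ 2.231 rad (127.8°).
Interpolate at f = 0.12 with slerp weights a = sin((1−f)δ)/sin δ ≈ 1.170, b = sin(fδ)/sin δ ≈ 0.335.
p = a·p₁ + b·p₂ ≈ (-0.727, 0.157, -0.668); φ = arcsin(p_z) ≈ -41.93°, λ = atan2(p_y, p_x) ≈ 167.83°.

≈ lat 42°S, lon 168°E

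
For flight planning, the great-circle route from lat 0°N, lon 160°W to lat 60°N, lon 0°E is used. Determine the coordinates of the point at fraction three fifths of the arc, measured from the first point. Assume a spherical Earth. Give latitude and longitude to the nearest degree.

Convert each endpoint to a unit vector on the sphere (x = cos φ cos λ, y = cos φ sin λ, z = sin φ).
The central angle between the endpoints is δ = arccos(p₁·p₂) ≈ 2.060 rad (118.0°).
Interpolate at f = 3/5 with slerp weights a = sin((1−f)δ)/sin δ ≈ 0.831, b = sin(fδ)/sin δ ≈ 1.070.
p = a·p₁ + b·p₂ ≈ (-0.246, -0.284, 0.927); φ = arcsin(p_z) ≈ 67.91°, λ = atan2(p_y, p_x) ≈ -130.89°.

≈ lat 68°N, lon 131°W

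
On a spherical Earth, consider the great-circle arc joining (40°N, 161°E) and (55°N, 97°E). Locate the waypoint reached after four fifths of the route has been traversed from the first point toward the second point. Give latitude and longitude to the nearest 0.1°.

Convert each endpoint to a unit vector on the sphere (x = cos φ cos λ, y = cos φ sin λ, z = sin φ).
The central angle between the endpoints is δ = arccos(p₁·p₂) ≈ 0.768 rad (44.0°).
Interpolate at f = 4/5 with slerp weights a = sin((1−f)δ)/sin δ ≈ 0.220, b = sin(fδ)/sin δ ≈ 0.830.
p = a·p₁ + b·p₂ ≈ (-0.218, 0.527, 0.821); φ = arcsin(p_z) ≈ 55.22°, λ = atan2(p_y, p_x) ≈ 112.42°.

≈ (55.2°N, 112.4°E)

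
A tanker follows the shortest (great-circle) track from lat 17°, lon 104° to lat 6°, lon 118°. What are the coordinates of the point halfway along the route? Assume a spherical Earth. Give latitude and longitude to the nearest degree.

Convert each endpoint to a unit vector on the sphere (x = cos φ cos λ, y = cos φ sin λ, z = sin φ).
The central angle between the endpoints is δ = arccos(p₁·p₂) ≈ 0.307 rad (17.6°).
Interpolate at f = 1/2 with slerp weights a = sin((1−f)δ)/sin δ ≈ 0.506, b = sin(fδ)/sin δ ≈ 0.506.
p = a·p₁ + b·p₂ ≈ (-0.353, 0.914, 0.201); φ = arcsin(p_z) ≈ 11.58°, λ = atan2(p_y, p_x) ≈ 111.14°.

≈ lat 12°, lon 111°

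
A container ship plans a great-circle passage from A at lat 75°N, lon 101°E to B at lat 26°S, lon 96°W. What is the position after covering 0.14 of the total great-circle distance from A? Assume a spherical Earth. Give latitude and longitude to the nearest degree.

≈ lat 83°N, lon 150°W

Convert each endpoint to a unit vector on the sphere (x = cos φ cos λ, y = cos φ sin λ, z = sin φ).
The central angle between the endpoints is δ = arccos(p₁·p₂) ≈ 2.273 rad (130.2°).
Interpolate at f = 0.14 with slerp weights a = sin((1−f)δ)/sin δ ≈ 1.215, b = sin(fδ)/sin δ ≈ 0.410.
p = a·p₁ + b·p₂ ≈ (-0.098, -0.058, 0.993); φ = arcsin(p_z) ≈ 83.44°, λ = atan2(p_y, p_x) ≈ -149.60°.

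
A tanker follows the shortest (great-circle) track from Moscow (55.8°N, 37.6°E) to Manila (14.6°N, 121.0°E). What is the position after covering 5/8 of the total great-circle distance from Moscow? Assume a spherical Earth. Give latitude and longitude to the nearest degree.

≈ (36°N, 101°E)

The haversine formula gives a central angle δ ≈ 1.296 rad (74.3°) between the endpoints.
Interpolate at f = 5/8 with slerp weights a = sin((1−f)δ)/sin δ ≈ 0.485, b = sin(fδ)/sin δ ≈ 0.753.
p = a·p₁ + b·p₂ ≈ (-0.159, 0.791, 0.591); φ = arcsin(p_z) ≈ 36.24°, λ = atan2(p_y, p_x) ≈ 101.37°.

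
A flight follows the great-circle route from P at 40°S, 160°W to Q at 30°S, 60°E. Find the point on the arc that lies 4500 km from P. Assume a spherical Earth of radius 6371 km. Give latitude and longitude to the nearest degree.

≈ 64°S, 143°E

Convert each endpoint to a unit vector on the sphere (x = cos φ cos λ, y = cos φ sin λ, z = sin φ).
The central angle between the endpoints is δ = arccos(p₁·p₂) ≈ 1.759 rad (100.8°). The total great-circle distance is δ·R ≈ 1.759 × 6371 ≈ 11205 km, so the target fraction is f = 4500/11205 ≈ 0.402.
Interpolate at f ≈ 0.402 with slerp weights a = sin((1−f)δ)/sin δ ≈ 0.884, b = sin(fδ)/sin δ ≈ 0.661.
p = a·p₁ + b·p₂ ≈ (-0.350, 0.264, -0.899); φ = arcsin(p_z) ≈ -63.98°, λ = atan2(p_y, p_x) ≈ 143.02°.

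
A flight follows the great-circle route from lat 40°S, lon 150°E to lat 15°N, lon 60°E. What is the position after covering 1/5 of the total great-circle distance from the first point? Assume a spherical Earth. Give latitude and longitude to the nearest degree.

Write both endpoints as unit vectors p₁, p₂ with components (cos φ cos λ, cos φ sin λ, sin φ).
The central angle between the endpoints is δ = arccos(p₁·p₂) ≈ 1.738 rad (99.6°).
Interpolate at f = 1/5 with slerp weights a = sin((1−f)δ)/sin δ ≈ 0.998, b = sin(fδ)/sin δ ≈ 0.345.
p = a·p₁ + b·p₂ ≈ (-0.495, 0.671, -0.552); φ = arcsin(p_z) ≈ -33.50°, λ = atan2(p_y, p_x) ≈ 126.41°.

≈ lat 33°S, lon 126°E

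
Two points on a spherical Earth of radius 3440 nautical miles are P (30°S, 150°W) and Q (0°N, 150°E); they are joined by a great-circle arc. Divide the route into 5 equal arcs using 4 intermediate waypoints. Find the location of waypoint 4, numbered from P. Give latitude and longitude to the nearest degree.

From cos δ = sin φ₁ sin φ₂ + cos φ₁ cos φ₂ cos Δλ, the central angle is δ ≈ 1.123 rad (64.3°).
Interpolate at f = 4/5 with slerp weights a = sin((1−f)δ)/sin δ ≈ 0.247, b = sin(fδ)/sin δ ≈ 0.868.
p = a·p₁ + b·p₂ ≈ (-0.937, 0.327, -0.124); φ = arcsin(p_z) ≈ -7.10°, λ = atan2(p_y, p_x) ≈ 160.76°.

≈ (7°S, 161°E)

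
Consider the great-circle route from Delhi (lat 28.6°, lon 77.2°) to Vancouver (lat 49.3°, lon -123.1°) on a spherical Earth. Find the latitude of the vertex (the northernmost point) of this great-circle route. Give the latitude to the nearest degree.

≈ 78°

The great circle lies in the plane with unit normal n̂ = (p₁ × p₂)/|p₁ × p₂|.
Here n̂_z ≈ +0.202; the vertex latitude is φ_max = arccos|n̂_z| ≈ 78.4°.
Check via Clairaut: cos φ_max = |cos φ₁| · sin C = cos(28.6°)·sin(13.3°) ≈ 0.202, again giving ≈ 78.4°.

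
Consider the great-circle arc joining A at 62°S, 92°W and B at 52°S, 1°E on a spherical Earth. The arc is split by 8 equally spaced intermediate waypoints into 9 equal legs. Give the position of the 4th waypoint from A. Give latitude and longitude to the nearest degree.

≈ 66°S, 44°W

Write both endpoints as unit vectors p₁, p₂ with components (cos φ cos λ, cos φ sin λ, sin φ).
The central angle between the endpoints is δ = arccos(p₁·p₂) ≈ 0.822 rad (47.1°).
Interpolate at f = 4/9 with slerp weights a = sin((1−f)δ)/sin δ ≈ 0.602, b = sin(fδ)/sin δ ≈ 0.488.
p = a·p₁ + b·p₂ ≈ (0.290, -0.277, -0.916); φ = arcsin(p_z) ≈ -66.33°, λ = atan2(p_y, p_x) ≈ -43.67°.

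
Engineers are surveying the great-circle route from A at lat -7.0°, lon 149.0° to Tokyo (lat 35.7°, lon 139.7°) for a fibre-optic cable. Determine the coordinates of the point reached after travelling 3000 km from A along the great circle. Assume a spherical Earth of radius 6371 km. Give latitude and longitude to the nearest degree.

≈ lat 19°, lon 144°

The haversine formula gives a central angle δ ≈ 0.761 rad (43.6°) between the endpoints. The total great-circle distance is δ·R ≈ 0.761 × 6371 ≈ 4847 km, so the target fraction is f = 3000/4847 ≈ 0.619.
Interpolate at f ≈ 0.619 with slerp weights a = sin((1−f)δ)/sin δ ≈ 0.415, b = sin(fδ)/sin δ ≈ 0.658.
p = a·p₁ + b·p₂ ≈ (-0.760, 0.558, 0.333); φ = arcsin(p_z) ≈ 19.48°, λ = atan2(p_y, p_x) ≈ 143.74°.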